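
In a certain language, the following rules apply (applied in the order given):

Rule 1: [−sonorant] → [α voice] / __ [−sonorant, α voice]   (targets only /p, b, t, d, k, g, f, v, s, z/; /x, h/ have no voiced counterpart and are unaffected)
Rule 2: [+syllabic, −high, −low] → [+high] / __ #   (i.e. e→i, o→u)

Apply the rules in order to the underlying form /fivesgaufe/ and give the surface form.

fivezgaufi

Rule 1 (regressive voicing assimilation): /s/ precedes the voiced obstruent /g/, so it voices to [z] by assimilation. /fivesgaufe/ → fivezgaufe.
Rule 2 (final vowel raising): /e/ is a mid vowel in word-final position, so it raises to [i]. /fivezgaufe/ → fivezgaufi.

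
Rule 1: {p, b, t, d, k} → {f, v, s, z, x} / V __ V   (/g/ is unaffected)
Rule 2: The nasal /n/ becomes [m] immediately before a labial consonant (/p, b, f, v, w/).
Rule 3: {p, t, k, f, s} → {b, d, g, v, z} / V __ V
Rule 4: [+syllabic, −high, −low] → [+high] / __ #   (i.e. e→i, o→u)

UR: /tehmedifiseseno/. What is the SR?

tehmezivizezenu

Rule 1 (intervocalic spirantization): /d/ is a stop between vowels /e/ and /i/, so it spirantizes to the fricative [z]. /tehmedifiseseno/ → tehmezifiseseno.
Rule 2 (nasal place assimilation): no segment meets the environment; /tehmezifiseseno/ is unchanged.
Rule 3 (intervocalic voicing): /f/ is a voiceless obstruent between vowels /i/ and /i/, so it voices to [v]. /s/ is a voiceless obstruent between vowels /i/ and /e/, so it voices to [z]. /s/ is a voiceless obstruent between vowels /e/ and /e/, so it voices to [z]. /tehmezifiseseno/ → tehmezivizezeno.
Rule 4 (final vowel raising): /o/ is a mid vowel in word-final position, so it raises to [u]. /tehmezivizezeno/ → tehmezivizezenu.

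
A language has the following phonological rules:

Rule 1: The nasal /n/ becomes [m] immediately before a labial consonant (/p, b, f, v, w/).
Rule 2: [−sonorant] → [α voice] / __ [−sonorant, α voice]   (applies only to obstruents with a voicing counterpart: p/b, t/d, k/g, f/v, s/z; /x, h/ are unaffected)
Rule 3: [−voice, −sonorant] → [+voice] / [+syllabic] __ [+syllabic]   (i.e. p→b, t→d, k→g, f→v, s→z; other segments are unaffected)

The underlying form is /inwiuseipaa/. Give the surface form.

Rule 1 (nasal place assimilation): /n/ precedes the labial consonant /w/, so it assimilates in place to [m]. /inwiuseipaa/ → imwiuseipaa.
Rule 2 (regressive voicing assimilation): no segment meets the environment; /imwiuseipaa/ is unchanged.
Rule 3 (intervocalic voicing): /s/ is a voiceless obstruent between vowels /u/ and /e/, so it voices to [z]. /p/ is a voiceless obstruent between vowels /i/ and /a/, so it voices to [b]. /imwiuseipaa/ → imwiuzeibaa.

imwiuzeibaa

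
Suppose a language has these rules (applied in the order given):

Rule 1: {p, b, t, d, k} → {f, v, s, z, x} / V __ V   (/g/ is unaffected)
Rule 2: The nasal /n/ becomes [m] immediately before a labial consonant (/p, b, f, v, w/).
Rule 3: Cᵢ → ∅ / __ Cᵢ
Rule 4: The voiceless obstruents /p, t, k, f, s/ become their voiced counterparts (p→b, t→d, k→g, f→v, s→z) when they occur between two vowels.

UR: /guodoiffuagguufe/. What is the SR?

Rule 1 (intervocalic spirantization): /d/ is a stop between vowels /o/ and /o/, so it spirantizes to the fricative [z]. /guodoiffuagguufe/ → guozoiffuagguufe.
Rule 2 (nasal place assimilation): no segment meets the environment; /guozoiffuagguufe/ is unchanged.
Rule 3 (degemination): /ff/ is a geminate; the first /f/ deletes. /gg/ is a geminate; the first /g/ deletes. /guozoiffuagguufe/ → guozoifuaguufe.
Rule 4 (intervocalic voicing): /f/ is a voiceless obstruent between vowels /i/ and /u/, so it voices to [v]. /f/ is a voiceless obstruent between vowels /u/ and /e/, so it voices to [v]. /guozoifuaguufe/ → guozoivuaguuve.

guozoivuaguuve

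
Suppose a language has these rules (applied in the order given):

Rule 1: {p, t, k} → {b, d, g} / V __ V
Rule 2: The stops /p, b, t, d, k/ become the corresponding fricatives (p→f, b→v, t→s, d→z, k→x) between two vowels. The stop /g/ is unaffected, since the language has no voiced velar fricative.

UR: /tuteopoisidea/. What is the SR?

Rule 1 (intervocalic voicing): /t/ is a voiceless stop between vowels /u/ and /e/, so it voices to [d]. /p/ is a voiceless stop between vowels /o/ and /o/, so it voices to [b]. /tuteopoisidea/ → tudeoboisidea.
Rule 2 (intervocalic spirantization): /d/ is a stop between vowels /u/ and /e/, so it spirantizes to the fricative [z]. /b/ is a stop between vowels /o/ and /o/, so it spirantizes to the fricative [v]. /d/ is a stop between vowels /i/ and /e/, so it spirantizes to the fricative [z]. /tudeoboisidea/ → tuzeovoisizea.

tuzeovoisizea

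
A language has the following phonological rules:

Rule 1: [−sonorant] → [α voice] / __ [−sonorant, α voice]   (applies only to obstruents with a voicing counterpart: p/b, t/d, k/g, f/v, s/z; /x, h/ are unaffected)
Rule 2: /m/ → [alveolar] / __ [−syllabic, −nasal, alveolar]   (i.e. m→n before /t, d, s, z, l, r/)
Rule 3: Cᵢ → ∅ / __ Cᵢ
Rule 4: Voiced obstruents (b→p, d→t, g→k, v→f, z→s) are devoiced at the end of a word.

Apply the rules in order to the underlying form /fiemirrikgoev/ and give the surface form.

fiemirigoef

Rule 1 (regressive voicing assimilation): /k/ precedes the voiced obstruent /g/, so it voices to [g] by assimilation. /fiemirrikgoev/ → fiemirriggoev.
Rule 2 (nasal place assimilation): no segment meets the environment; /fiemirriggoev/ is unchanged.
Rule 3 (degemination): /rr/ is a geminate; the first /r/ deletes. /gg/ is a geminate; the first /g/ deletes. /fiemirriggoev/ → fiemirigoev.
Rule 4 (final devoicing): /v/ is a voiced obstruent in word-final position, so it devoices to [f]. /fiemirigoev/ → fiemirigoef.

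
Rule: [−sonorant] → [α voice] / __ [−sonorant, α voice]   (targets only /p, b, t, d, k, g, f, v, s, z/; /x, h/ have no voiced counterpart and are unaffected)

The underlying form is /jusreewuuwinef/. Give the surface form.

jusreewuuwinef

No segment of /jusreewuuwinef/ meets the structural description of the rule, so the form surfaces unchanged.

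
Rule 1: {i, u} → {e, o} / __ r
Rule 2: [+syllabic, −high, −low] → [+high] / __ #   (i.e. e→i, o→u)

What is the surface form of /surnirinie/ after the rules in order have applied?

sornerinii

Rule 1 (pre-rhotic lowering): /u/ is a high vowel immediately before /r/, so it lowers to [o]. /i/ is a high vowel immediately before /r/, so it lowers to [e]. /surnirinie/ → sornerinie.
Rule 2 (final vowel raising): /e/ is a mid vowel in word-final position, so it raises to [i]. /sornerinie/ → sornerinii.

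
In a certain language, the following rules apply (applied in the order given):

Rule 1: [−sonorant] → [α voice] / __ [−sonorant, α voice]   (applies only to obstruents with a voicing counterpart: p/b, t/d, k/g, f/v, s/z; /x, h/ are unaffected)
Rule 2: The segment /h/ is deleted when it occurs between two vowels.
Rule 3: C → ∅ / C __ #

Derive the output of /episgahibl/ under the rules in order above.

epizgaib

Rule 1 (regressive voicing assimilation): /s/ precedes the voiced obstruent /g/, so it voices to [z] by assimilation. /episgahibl/ → epizgahibl.
Rule 2 (intervocalic h-deletion): /h/ occurs between vowels /a/ and /i/, so it deletes. /epizgahibl/ → epizgaibl.
Rule 3 (final cluster simplification): /l/ is the second consonant of a word-final cluster /bl/, so it deletes. /epizgaibl/ → epizgaib.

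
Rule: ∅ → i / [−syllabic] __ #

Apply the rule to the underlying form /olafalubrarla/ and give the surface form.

No segment of /olafalubrarla/ meets the structural description of the rule, so the form surfaces unchanged.

olafalubrarla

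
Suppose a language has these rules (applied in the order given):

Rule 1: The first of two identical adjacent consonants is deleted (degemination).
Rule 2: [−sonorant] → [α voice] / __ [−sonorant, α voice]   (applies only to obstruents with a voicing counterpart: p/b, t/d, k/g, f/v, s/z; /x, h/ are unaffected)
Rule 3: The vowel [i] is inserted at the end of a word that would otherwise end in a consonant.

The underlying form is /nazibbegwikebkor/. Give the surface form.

nazibegwikepkori

Rule 1 (degemination): /bb/ is a geminate; the first /b/ deletes. /nazibbegwikebkor/ → nazibegwikebkor.
Rule 2 (regressive voicing assimilation): /b/ precedes the voiceless obstruent /k/, so it devoices to [p] by assimilation. /nazibegwikebkor/ → nazibegwikepkor.
Rule 3 (final i-epenthesis): the form ends in the consonant /r/, so [i] is inserted word-finally. /nazibegwikepkor/ → nazibegwikepkori.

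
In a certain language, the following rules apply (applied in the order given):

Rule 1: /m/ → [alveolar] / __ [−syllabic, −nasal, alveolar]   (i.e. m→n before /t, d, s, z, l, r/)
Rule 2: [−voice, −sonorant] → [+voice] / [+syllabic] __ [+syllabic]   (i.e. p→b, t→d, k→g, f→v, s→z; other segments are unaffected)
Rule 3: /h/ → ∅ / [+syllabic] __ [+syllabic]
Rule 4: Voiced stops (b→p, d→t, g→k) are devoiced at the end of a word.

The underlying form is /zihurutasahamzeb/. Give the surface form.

ziurudazaanzep

Rule 1 (nasal place assimilation): /m/ precedes the alveolar consonant /z/, so it assimilates in place to [n]. /zihurutasahamzeb/ → zihurutasahanzeb.
Rule 2 (intervocalic voicing): /t/ is a voiceless obstruent between vowels /u/ and /a/, so it voices to [d]. /s/ is a voiceless obstruent between vowels /a/ and /a/, so it voices to [z]. /zihurutasahanzeb/ → zihurudazahanzeb.
Rule 3 (intervocalic h-deletion): /h/ occurs between vowels /i/ and /u/, so it deletes. /h/ occurs between vowels /a/ and /a/, so it deletes. /zihurudazahanzeb/ → ziurudazaanzeb.
Rule 4 (final devoicing): /b/ is a voiced stop in word-final position, so it devoices to [p]. /ziurudazaanzeb/ → ziurudazaanzep.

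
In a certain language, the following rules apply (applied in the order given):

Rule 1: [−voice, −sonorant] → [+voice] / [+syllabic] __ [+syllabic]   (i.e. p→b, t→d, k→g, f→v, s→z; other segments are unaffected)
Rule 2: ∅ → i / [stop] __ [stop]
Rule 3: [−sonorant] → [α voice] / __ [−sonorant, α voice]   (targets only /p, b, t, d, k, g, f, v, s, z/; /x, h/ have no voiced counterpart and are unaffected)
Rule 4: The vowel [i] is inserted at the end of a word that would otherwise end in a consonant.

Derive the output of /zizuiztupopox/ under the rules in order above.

zizuistuboboxi

Rule 1 (intervocalic voicing): /p/ is a voiceless obstruent between vowels /u/ and /o/, so it voices to [b]. /p/ is a voiceless obstruent between vowels /o/ and /o/, so it voices to [b]. /zizuiztupopox/ → zizuiztubobox.
Rule 2 (stop-cluster i-epenthesis): no segment meets the environment; /zizuiztubobox/ is unchanged.
Rule 3 (regressive voicing assimilation): /z/ precedes the voiceless obstruent /t/, so it devoices to [s] by assimilation. /zizuiztubobox/ → zizuistubobox.
Rule 4 (final i-epenthesis): the form ends in the consonant /x/, so [i] is inserted word-finally. /zizuistubobox/ → zizuistuboboxi.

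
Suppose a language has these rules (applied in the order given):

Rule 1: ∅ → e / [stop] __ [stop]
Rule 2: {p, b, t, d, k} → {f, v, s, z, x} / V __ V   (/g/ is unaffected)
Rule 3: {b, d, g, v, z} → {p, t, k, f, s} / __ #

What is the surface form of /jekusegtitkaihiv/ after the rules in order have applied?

jexusegesisexaihif

Rule 1 (stop-cluster e-epenthesis): /g/ and /t/ form a stop–stop cluster, so [e] is inserted between them. /t/ and /k/ form a stop–stop cluster, so [e] is inserted between them. /jekusegtitkaihiv/ → jekusegetitekaihiv.
Rule 2 (intervocalic spirantization): /k/ is a stop between vowels /e/ and /u/, so it spirantizes to the fricative [x]. /t/ is a stop between vowels /e/ and /i/, so it spirantizes to the fricative [s]. /t/ is a stop between vowels /i/ and /e/, so it spirantizes to the fricative [s]. /k/ is a stop between vowels /e/ and /a/, so it spirantizes to the fricative [x]. /jekusegetitekaihiv/ → jexusegesisexaihiv.
Rule 3 (final devoicing): /v/ is a voiced obstruent in word-final position, so it devoices to [f]. /jexusegesisexaihiv/ → jexusegesisexaihif.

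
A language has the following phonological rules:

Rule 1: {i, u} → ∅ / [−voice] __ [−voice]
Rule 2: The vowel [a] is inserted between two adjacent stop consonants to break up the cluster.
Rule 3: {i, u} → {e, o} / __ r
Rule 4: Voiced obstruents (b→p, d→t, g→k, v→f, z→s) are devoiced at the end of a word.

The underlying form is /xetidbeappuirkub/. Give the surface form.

Rule 1 (high vowel syncope): no segment meets the environment; /xetidbeappuirkub/ is unchanged.
Rule 2 (stop-cluster a-epenthesis): /d/ and /b/ form a stop–stop cluster, so [a] is inserted between them. /p/ and /p/ form a stop–stop cluster, so [a] is inserted between them. /xetidbeappuirkub/ → xetidabeapapuirkub.
Rule 3 (pre-rhotic lowering): /i/ is a high vowel immediately before /r/, so it lowers to [e]. /xetidabeapapuirkub/ → xetidabeapapuerkub.
Rule 4 (final devoicing): /b/ is a voiced obstruent in word-final position, so it devoices to [p]. /xetidabeapapuerkub/ → xetidabeapapuerkup.

xetidabeapapuerkup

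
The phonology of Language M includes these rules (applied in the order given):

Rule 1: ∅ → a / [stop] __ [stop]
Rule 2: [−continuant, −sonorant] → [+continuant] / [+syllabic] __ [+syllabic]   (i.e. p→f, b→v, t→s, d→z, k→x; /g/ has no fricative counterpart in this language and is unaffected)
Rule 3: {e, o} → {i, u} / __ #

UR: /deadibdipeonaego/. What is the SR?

deazivazifeonaegu

Rule 1 (stop-cluster a-epenthesis): /b/ and /d/ form a stop–stop cluster, so [a] is inserted between them. /deadibdipeonaego/ → deadibadipeonaego.
Rule 2 (intervocalic spirantization): /d/ is a stop between vowels /a/ and /i/, so it spirantizes to the fricative [z]. /b/ is a stop between vowels /i/ and /a/, so it spirantizes to the fricative [v]. /d/ is a stop between vowels /a/ and /i/, so it spirantizes to the fricative [z]. /p/ is a stop between vowels /i/ and /e/, so it spirantizes to the fricative [f]. /deadibadipeonaego/ → deazivazifeonaego.
Rule 3 (final vowel raising): /o/ is a mid vowel in word-final position, so it raises to [u]. /deazivazifeonaego/ → deazivazifeonaegu.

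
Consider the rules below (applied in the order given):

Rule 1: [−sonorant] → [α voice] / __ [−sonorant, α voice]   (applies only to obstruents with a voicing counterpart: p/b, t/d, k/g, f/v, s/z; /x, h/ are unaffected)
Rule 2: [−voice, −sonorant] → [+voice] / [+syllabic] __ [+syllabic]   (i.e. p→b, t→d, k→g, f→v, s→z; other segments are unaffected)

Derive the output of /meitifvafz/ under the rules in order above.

Rule 1 (regressive voicing assimilation): /f/ precedes the voiced obstruent /v/, so it voices to [v] by assimilation. /f/ precedes the voiced obstruent /z/, so it voices to [v] by assimilation. /meitifvafz/ → meitivvavz.
Rule 2 (intervocalic voicing): /t/ is a voiceless obstruent between vowels /i/ and /i/, so it voices to [d]. /meitivvavz/ → meidivvavz.

meidivvavz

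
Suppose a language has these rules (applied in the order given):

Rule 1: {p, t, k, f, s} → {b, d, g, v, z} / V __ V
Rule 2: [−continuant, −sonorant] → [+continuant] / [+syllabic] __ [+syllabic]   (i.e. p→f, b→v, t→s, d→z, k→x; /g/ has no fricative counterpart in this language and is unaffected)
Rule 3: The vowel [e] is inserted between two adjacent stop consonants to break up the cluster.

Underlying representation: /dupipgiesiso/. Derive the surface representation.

duvipegiezizo

Rule 1 (intervocalic voicing): /p/ is a voiceless obstruent between vowels /u/ and /i/, so it voices to [b]. /s/ is a voiceless obstruent between vowels /e/ and /i/, so it voices to [z]. /s/ is a voiceless obstruent between vowels /i/ and /o/, so it voices to [z]. /dupipgiesiso/ → dubipgiezizo.
Rule 2 (intervocalic spirantization): /b/ is a stop between vowels /u/ and /i/, so it spirantizes to the fricative [v]. /dubipgiezizo/ → duvipgiezizo.
Rule 3 (stop-cluster e-epenthesis): /p/ and /g/ form a stop–stop cluster, so [e] is inserted between them. /duvipgiezizo/ → duvipegiezizo.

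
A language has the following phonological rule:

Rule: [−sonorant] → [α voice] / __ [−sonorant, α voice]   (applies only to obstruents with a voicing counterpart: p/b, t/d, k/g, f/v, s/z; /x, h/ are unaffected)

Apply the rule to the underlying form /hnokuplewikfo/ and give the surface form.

No segment of /hnokuplewikfo/ meets the structural description of the rule, so the form surfaces unchanged.

hnokuplewikfo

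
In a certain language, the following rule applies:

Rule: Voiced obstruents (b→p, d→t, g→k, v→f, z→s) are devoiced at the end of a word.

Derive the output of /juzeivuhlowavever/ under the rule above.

No segment of /juzeivuhlowavever/ meets the structural description of the rule, so the form surfaces unchanged.

juzeivuhlowavever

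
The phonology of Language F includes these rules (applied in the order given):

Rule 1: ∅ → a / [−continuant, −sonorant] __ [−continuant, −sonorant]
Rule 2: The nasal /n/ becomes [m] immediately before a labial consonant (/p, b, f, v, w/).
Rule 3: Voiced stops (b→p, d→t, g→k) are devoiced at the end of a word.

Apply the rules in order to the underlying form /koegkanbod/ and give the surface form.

koegakambot

Rule 1 (stop-cluster a-epenthesis): /g/ and /k/ form a stop–stop cluster, so [a] is inserted between them. /koegkanbod/ → koegakanbod.
Rule 2 (nasal place assimilation): /n/ precedes the labial consonant /b/, so it assimilates in place to [m]. /koegakanbod/ → koegakambod.
Rule 3 (final devoicing): /d/ is a voiced stop in word-final position, so it devoices to [t]. /koegakambod/ → koegakambot.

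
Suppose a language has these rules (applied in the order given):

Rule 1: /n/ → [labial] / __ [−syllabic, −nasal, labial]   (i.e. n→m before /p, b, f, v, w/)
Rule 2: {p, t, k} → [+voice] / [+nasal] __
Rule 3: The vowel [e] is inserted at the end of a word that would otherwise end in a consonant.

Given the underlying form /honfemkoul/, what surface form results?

Rule 1 (nasal place assimilation): /n/ precedes the labial consonant /f/, so it assimilates in place to [m]. /honfemkoul/ → homfemkoul.
Rule 2 (post-nasal voicing): /k/ is a voiceless stop immediately after the nasal /m/, so it voices to [g]. /homfemkoul/ → homfemgoul.
Rule 3 (final e-epenthesis): the form ends in the consonant /l/, so [e] is inserted word-finally. /homfemgoul/ → homfemgoule.

homfemgoule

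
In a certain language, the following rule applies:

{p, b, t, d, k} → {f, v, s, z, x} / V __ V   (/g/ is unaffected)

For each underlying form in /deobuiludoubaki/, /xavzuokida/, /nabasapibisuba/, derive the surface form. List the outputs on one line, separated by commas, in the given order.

deovuiluzouvaxi, xavzuoxiza, navasafivisuva

/deobuiludoubaki/: /b/ is a stop between vowels /o/ and /u/, so it spirantizes to the fricative [v]. /d/ is a stop between vowels /u/ and /o/, so it spirantizes to the fricative [z]. /b/ is a stop between vowels /u/ and /a/, so it spirantizes to the fricative [v]. /k/ is a stop between vowels /a/ and /i/, so it spirantizes to the fricative [x]. → [deovuiluzouvaxi].
/xavzuokida/: /k/ is a stop between vowels /o/ and /i/, so it spirantizes to the fricative [x]. /d/ is a stop between vowels /i/ and /a/, so it spirantizes to the fricative [z]. → [xavzuoxiza].
/nabasapibisuba/: /b/ is a stop between vowels /a/ and /a/, so it spirantizes to the fricative [v]. /p/ is a stop between vowels /a/ and /i/, so it spirantizes to the fricative [f]. /b/ is a stop between vowels /i/ and /i/, so it spirantizes to the fricative [v]. /b/ is a stop between vowels /u/ and /a/, so it spirantizes to the fricative [v]. → [navasafivisuva].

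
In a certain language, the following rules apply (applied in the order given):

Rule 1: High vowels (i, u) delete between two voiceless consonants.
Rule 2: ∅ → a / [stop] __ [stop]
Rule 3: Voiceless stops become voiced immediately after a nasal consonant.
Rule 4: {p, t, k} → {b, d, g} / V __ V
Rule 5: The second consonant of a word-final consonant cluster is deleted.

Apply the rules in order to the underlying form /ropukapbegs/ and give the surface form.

Rule 1 (high vowel syncope): /u/ is a high vowel flanked by voiceless consonants /p/ and /k/, so it deletes. /ropukapbegs/ → ropkapbegs.
Rule 2 (stop-cluster a-epenthesis): /p/ and /k/ form a stop–stop cluster, so [a] is inserted between them. /p/ and /b/ form a stop–stop cluster, so [a] is inserted between them. /ropkapbegs/ → ropakapabegs.
Rule 3 (post-nasal voicing): no segment meets the environment; /ropakapabegs/ is unchanged.
Rule 4 (intervocalic voicing): /p/ is a voiceless stop between vowels /o/ and /a/, so it voices to [b]. /k/ is a voiceless stop between vowels /a/ and /a/, so it voices to [g]. /p/ is a voiceless stop between vowels /a/ and /a/, so it voices to [b]. /ropakapabegs/ → robagababegs.
Rule 5 (final cluster simplification): /s/ is the second consonant of a word-final cluster /gs/, so it deletes. /robagababegs/ → robagababeg.

robagababeg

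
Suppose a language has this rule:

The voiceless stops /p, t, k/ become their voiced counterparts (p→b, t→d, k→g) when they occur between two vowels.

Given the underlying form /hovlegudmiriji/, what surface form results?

hovlegudmiriji

No segment of /hovlegudmiriji/ meets the structural description of the rule, so the form surfaces unchanged.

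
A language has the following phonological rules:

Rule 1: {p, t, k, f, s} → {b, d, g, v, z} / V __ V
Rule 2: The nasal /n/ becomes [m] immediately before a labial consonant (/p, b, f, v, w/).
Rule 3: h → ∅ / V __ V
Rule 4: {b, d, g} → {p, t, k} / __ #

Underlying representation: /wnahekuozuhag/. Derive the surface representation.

Rule 1 (intervocalic voicing): /k/ is a voiceless obstruent between vowels /e/ and /u/, so it voices to [g]. /wnahekuozuhag/ → wnaheguozuhag.
Rule 2 (nasal place assimilation): no segment meets the environment; /wnaheguozuhag/ is unchanged.
Rule 3 (intervocalic h-deletion): /h/ occurs between vowels /a/ and /e/, so it deletes. /h/ occurs between vowels /u/ and /a/, so it deletes. /wnaheguozuhag/ → wnaeguozuag.
Rule 4 (final devoicing): /g/ is a voiced stop in word-final position, so it devoices to [k]. /wnaeguozuag/ → wnaeguozuak.

wnaeguozuak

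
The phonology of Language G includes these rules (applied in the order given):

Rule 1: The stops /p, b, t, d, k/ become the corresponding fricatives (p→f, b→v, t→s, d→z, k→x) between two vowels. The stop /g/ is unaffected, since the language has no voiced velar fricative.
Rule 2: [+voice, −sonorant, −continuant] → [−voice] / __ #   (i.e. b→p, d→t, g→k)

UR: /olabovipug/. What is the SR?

olavovifuk

Rule 1 (intervocalic spirantization): /b/ is a stop between vowels /a/ and /o/, so it spirantizes to the fricative [v]. /p/ is a stop between vowels /i/ and /u/, so it spirantizes to the fricative [f]. /olabovipug/ → olavovifug.
Rule 2 (final devoicing): /g/ is a voiced stop in word-final position, so it devoices to [k]. /olavovifug/ → olavovifuk.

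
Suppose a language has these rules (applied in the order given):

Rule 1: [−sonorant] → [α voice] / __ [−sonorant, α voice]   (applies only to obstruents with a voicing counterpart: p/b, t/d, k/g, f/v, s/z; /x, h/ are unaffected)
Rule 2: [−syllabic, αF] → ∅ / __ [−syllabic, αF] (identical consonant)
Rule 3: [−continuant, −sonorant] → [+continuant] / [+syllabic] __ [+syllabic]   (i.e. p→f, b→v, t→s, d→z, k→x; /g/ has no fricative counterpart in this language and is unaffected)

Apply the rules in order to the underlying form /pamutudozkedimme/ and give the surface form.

pamusuzoskezime

Rule 1 (regressive voicing assimilation): /z/ precedes the voiceless obstruent /k/, so it devoices to [s] by assimilation. /pamutudozkedimme/ → pamutudoskedimme.
Rule 2 (degemination): /mm/ is a geminate; the first /m/ deletes. /pamutudoskedimme/ → pamutudoskedime.
Rule 3 (intervocalic spirantization): /t/ is a stop between vowels /u/ and /u/, so it spirantizes to the fricative [s]. /d/ is a stop between vowels /u/ and /o/, so it spirantizes to the fricative [z]. /d/ is a stop between vowels /e/ and /i/, so it spirantizes to the fricative [z]. /pamutudoskedime/ → pamusuzoskezime.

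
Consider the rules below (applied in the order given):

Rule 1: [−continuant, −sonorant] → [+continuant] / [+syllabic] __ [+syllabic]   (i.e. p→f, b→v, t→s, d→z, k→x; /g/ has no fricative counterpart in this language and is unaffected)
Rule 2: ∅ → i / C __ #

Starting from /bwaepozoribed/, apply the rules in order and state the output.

Rule 1 (intervocalic spirantization): /p/ is a stop between vowels /e/ and /o/, so it spirantizes to the fricative [f]. /b/ is a stop between vowels /i/ and /e/, so it spirantizes to the fricative [v]. /bwaepozoribed/ → bwaefozorived.
Rule 2 (final i-epenthesis): the form ends in the consonant /d/, so [i] is inserted word-finally. /bwaefozorived/ → bwaefozorivedi.

bwaefozorivedi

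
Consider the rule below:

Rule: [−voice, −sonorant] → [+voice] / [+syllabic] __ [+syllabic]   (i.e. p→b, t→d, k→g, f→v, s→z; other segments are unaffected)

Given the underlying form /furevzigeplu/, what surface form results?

furevzigeplu

No segment of /furevzigeplu/ meets the structural description of the rule, so the form surfaces unchanged.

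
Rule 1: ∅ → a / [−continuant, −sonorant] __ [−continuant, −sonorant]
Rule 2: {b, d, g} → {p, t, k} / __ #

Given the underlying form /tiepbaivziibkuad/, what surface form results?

tiepabaivziibakuat

Rule 1 (stop-cluster a-epenthesis): /p/ and /b/ form a stop–stop cluster, so [a] is inserted between them. /b/ and /k/ form a stop–stop cluster, so [a] is inserted between them. /tiepbaivziibkuad/ → tiepabaivziibakuad.
Rule 2 (final devoicing): /d/ is a voiced stop in word-final position, so it devoices to [t]. /tiepabaivziibakuad/ → tiepabaivziibakuat.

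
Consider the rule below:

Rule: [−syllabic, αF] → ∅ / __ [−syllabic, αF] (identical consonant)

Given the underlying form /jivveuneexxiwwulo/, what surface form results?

jiveuneexiwulo

/vv/ is a geminate; the first /v/ deletes.
/xx/ is a geminate; the first /x/ deletes.
/ww/ is a geminate; the first /w/ deletes.
The other instances of /j/, /v/, /n/, /x/, /w/, /l/ do not occur in the required environment and remain unchanged.
Surface form: [jiveuneexiwulo].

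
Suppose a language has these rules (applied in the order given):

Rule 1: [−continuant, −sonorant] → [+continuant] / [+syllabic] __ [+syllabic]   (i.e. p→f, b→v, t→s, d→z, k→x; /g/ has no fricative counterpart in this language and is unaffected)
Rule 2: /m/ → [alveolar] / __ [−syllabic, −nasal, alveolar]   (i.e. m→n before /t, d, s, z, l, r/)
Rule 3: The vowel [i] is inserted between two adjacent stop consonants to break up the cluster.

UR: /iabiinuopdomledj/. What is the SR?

Rule 1 (intervocalic spirantization): /b/ is a stop between vowels /a/ and /i/, so it spirantizes to the fricative [v]. /iabiinuopdomledj/ → iaviinuopdomledj.
Rule 2 (nasal place assimilation): /m/ precedes the alveolar consonant /l/, so it assimilates in place to [n]. /iaviinuopdomledj/ → iaviinuopdonledj.
Rule 3 (stop-cluster i-epenthesis): /p/ and /d/ form a stop–stop cluster, so [i] is inserted between them. /iaviinuopdonledj/ → iaviinuopidonledj.

iaviinuopidonledj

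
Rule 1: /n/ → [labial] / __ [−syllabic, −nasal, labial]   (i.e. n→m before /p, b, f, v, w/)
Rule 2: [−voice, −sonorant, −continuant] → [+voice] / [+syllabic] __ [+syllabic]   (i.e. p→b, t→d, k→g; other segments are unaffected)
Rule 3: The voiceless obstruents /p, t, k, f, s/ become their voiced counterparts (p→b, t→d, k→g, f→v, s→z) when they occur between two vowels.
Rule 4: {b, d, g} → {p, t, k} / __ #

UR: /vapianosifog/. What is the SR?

Rule 1 (nasal place assimilation): no segment meets the environment; /vapianosifog/ is unchanged.
Rule 2 (intervocalic voicing): /p/ is a voiceless stop between vowels /a/ and /i/, so it voices to [b]. /vapianosifog/ → vabianosifog.
Rule 3 (intervocalic voicing): /s/ is a voiceless obstruent between vowels /o/ and /i/, so it voices to [z]. /f/ is a voiceless obstruent between vowels /i/ and /o/, so it voices to [v]. /vabianosifog/ → vabianozivog.
Rule 4 (final devoicing): /g/ is a voiced stop in word-final position, so it devoices to [k]. /vabianozivog/ → vabianozivok.

vabianozivok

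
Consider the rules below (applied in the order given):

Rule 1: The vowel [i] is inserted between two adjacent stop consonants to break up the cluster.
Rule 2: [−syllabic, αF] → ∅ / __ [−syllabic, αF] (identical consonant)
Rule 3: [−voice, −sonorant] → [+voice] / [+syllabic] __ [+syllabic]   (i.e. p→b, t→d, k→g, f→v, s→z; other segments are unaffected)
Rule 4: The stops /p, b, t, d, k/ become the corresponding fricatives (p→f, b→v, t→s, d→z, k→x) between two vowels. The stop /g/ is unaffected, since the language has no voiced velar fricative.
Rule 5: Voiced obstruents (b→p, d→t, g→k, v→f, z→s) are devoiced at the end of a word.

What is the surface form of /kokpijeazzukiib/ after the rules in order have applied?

kogivijeazugiip

Rule 1 (stop-cluster i-epenthesis): /k/ and /p/ form a stop–stop cluster, so [i] is inserted between them. /kokpijeazzukiib/ → kokipijeazzukiib.
Rule 2 (degemination): /zz/ is a geminate; the first /z/ deletes. /kokipijeazzukiib/ → kokipijeazukiib.
Rule 3 (intervocalic voicing): /k/ is a voiceless obstruent between vowels /o/ and /i/, so it voices to [g]. /p/ is a voiceless obstruent between vowels /i/ and /i/, so it voices to [b]. /k/ is a voiceless obstruent between vowels /u/ and /i/, so it voices to [g]. /kokipijeazukiib/ → kogibijeazugiib.
Rule 4 (intervocalic spirantization): /b/ is a stop between vowels /i/ and /i/, so it spirantizes to the fricative [v]. /kogibijeazugiib/ → kogivijeazugiib.
Rule 5 (final devoicing): /b/ is a voiced obstruent in word-final position, so it devoices to [p]. /kogivijeazugiib/ → kogivijeazugiip.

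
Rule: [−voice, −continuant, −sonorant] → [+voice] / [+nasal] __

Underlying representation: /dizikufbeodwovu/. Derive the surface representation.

No segment of /dizikufbeodwovu/ meets the structural description of the rule, so the form surfaces unchanged.

dizikufbeodwovu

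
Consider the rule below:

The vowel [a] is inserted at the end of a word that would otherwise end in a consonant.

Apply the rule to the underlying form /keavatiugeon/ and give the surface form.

keavatiugeona

the form ends in the consonant /n/, so [a] is inserted word-finally.
Surface form: [keavatiugeona].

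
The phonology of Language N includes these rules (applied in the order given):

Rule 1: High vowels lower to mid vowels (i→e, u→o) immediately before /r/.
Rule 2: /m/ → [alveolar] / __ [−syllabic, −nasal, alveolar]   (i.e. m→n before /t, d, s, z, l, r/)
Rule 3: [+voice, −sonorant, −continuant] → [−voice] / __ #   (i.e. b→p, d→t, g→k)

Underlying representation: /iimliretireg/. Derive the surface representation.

iinlereterek

Rule 1 (pre-rhotic lowering): /i/ is a high vowel immediately before /r/, so it lowers to [e]. /i/ is a high vowel immediately before /r/, so it lowers to [e]. /iimliretireg/ → iimleretereg.
Rule 2 (nasal place assimilation): /m/ precedes the alveolar consonant /l/, so it assimilates in place to [n]. /iimleretereg/ → iinleretereg.
Rule 3 (final devoicing): /g/ is a voiced stop in word-final position, so it devoices to [k]. /iinleretereg/ → iinlereterek.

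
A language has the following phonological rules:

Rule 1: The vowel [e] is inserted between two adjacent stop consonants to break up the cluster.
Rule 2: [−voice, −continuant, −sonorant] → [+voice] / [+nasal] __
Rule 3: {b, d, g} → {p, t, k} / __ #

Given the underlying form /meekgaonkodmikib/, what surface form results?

meekegaongodmikip

Rule 1 (stop-cluster e-epenthesis): /k/ and /g/ form a stop–stop cluster, so [e] is inserted between them. /meekgaonkodmikib/ → meekegaonkodmikib.
Rule 2 (post-nasal voicing): /k/ is a voiceless stop immediately after the nasal /n/, so it voices to [g]. /meekegaonkodmikib/ → meekegaongodmikib.
Rule 3 (final devoicing): /b/ is a voiced stop in word-final position, so it devoices to [p]. /meekegaongodmikib/ → meekegaongodmikip.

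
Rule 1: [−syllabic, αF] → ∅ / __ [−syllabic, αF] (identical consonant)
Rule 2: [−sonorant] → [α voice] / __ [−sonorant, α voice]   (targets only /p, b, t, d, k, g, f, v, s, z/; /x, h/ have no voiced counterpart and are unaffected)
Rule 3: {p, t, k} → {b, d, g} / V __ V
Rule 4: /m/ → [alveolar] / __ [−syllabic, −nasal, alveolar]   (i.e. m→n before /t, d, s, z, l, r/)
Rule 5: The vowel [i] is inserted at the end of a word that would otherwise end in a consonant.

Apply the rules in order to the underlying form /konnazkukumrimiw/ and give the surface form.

Rule 1 (degemination): /nn/ is a geminate; the first /n/ deletes. /konnazkukumrimiw/ → konazkukumrimiw.
Rule 2 (regressive voicing assimilation): /z/ precedes the voiceless obstruent /k/, so it devoices to [s] by assimilation. /konazkukumrimiw/ → konaskukumrimiw.
Rule 3 (intervocalic voicing): /k/ is a voiceless stop between vowels /u/ and /u/, so it voices to [g]. /konaskukumrimiw/ → konaskugumrimiw.
Rule 4 (nasal place assimilation): /m/ precedes the alveolar consonant /r/, so it assimilates in place to [n]. /konaskugumrimiw/ → konaskugunrimiw.
Rule 5 (final i-epenthesis): the form ends in the consonant /w/, so [i] is inserted word-finally. /konaskugunrimiw/ → konaskugunrimiwi.

konaskugunrimiwi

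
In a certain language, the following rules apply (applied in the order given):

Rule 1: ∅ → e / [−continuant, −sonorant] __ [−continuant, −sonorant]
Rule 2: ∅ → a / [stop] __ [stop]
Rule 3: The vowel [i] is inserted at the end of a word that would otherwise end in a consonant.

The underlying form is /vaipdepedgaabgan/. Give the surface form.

Rule 1 (stop-cluster e-epenthesis): /p/ and /d/ form a stop–stop cluster, so [e] is inserted between them. /d/ and /g/ form a stop–stop cluster, so [e] is inserted between them. /b/ and /g/ form a stop–stop cluster, so [e] is inserted between them. /vaipdepedgaabgan/ → vaipedepedegaabegan.
Rule 2 (stop-cluster a-epenthesis): no segment meets the environment; /vaipedepedegaabegan/ is unchanged.
Rule 3 (final i-epenthesis): the form ends in the consonant /n/, so [i] is inserted word-finally. /vaipedepedegaabegan/ → vaipedepedegaabegani.

vaipedepedegaabegani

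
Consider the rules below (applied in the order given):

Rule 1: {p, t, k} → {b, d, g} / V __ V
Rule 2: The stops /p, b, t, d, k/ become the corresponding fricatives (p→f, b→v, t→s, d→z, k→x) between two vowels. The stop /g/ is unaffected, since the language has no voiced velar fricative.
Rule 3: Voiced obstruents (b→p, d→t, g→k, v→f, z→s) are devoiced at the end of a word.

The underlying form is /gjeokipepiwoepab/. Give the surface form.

gjeogiveviwoevap

Rule 1 (intervocalic voicing): /k/ is a voiceless stop between vowels /o/ and /i/, so it voices to [g]. /p/ is a voiceless stop between vowels /i/ and /e/, so it voices to [b]. /p/ is a voiceless stop between vowels /e/ and /i/, so it voices to [b]. /p/ is a voiceless stop between vowels /e/ and /a/, so it voices to [b]. /gjeokipepiwoepab/ → gjeogibebiwoebab.
Rule 2 (intervocalic spirantization): /b/ is a stop between vowels /i/ and /e/, so it spirantizes to the fricative [v]. /b/ is a stop between vowels /e/ and /i/, so it spirantizes to the fricative [v]. /b/ is a stop between vowels /e/ and /a/, so it spirantizes to the fricative [v]. /gjeogibebiwoebab/ → gjeogiveviwoevab.
Rule 3 (final devoicing): /b/ is a voiced obstruent in word-final position, so it devoices to [p]. /gjeogiveviwoevab/ → gjeogiveviwoevap.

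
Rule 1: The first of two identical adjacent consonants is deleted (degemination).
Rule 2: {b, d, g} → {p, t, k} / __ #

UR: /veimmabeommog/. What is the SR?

Rule 1 (degemination): /mm/ is a geminate; the first /m/ deletes. /mm/ is a geminate; the first /m/ deletes. /veimmabeommog/ → veimabeomog.
Rule 2 (final devoicing): /g/ is a voiced stop in word-final position, so it devoices to [k]. /veimabeomog/ → veimabeomok.

veimabeomok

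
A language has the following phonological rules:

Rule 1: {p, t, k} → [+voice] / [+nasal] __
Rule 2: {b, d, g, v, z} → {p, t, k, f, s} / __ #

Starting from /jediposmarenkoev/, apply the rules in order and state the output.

Rule 1 (post-nasal voicing): /k/ is a voiceless stop immediately after the nasal /n/, so it voices to [g]. /jediposmarenkoev/ → jediposmarengoev.
Rule 2 (final devoicing): /v/ is a voiced obstruent in word-final position, so it devoices to [f]. /jediposmarengoev/ → jediposmarengoef.

jediposmarengoef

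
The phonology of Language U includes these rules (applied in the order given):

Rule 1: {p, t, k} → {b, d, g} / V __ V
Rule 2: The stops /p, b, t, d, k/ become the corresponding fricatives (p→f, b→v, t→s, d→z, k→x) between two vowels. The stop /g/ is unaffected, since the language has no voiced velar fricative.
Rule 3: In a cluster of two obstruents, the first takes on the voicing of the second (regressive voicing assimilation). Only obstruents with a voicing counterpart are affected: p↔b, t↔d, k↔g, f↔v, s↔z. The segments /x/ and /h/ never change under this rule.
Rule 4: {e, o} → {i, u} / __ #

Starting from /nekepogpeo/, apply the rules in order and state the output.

negevokpeu

Rule 1 (intervocalic voicing): /k/ is a voiceless stop between vowels /e/ and /e/, so it voices to [g]. /p/ is a voiceless stop between vowels /e/ and /o/, so it voices to [b]. /nekepogpeo/ → negebogpeo.
Rule 2 (intervocalic spirantization): /b/ is a stop between vowels /e/ and /o/, so it spirantizes to the fricative [v]. /negebogpeo/ → negevogpeo.
Rule 3 (regressive voicing assimilation): /g/ precedes the voiceless obstruent /p/, so it devoices to [k] by assimilation. /negevogpeo/ → negevokpeo.
Rule 4 (final vowel raising): /o/ is a mid vowel in word-final position, so it raises to [u]. /negevokpeo/ → negevokpeu.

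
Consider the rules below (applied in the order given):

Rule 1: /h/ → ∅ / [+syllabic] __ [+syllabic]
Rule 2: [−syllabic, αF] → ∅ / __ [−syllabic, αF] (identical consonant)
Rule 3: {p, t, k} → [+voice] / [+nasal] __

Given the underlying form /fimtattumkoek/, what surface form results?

Rule 1 (intervocalic h-deletion): no segment meets the environment; /fimtattumkoek/ is unchanged.
Rule 2 (degemination): /tt/ is a geminate; the first /t/ deletes. /fimtattumkoek/ → fimtatumkoek.
Rule 3 (post-nasal voicing): /t/ is a voiceless stop immediately after the nasal /m/, so it voices to [d]. /k/ is a voiceless stop immediately after the nasal /m/, so it voices to [g]. /fimtatumkoek/ → fimdatumgoek.

fimdatumgoek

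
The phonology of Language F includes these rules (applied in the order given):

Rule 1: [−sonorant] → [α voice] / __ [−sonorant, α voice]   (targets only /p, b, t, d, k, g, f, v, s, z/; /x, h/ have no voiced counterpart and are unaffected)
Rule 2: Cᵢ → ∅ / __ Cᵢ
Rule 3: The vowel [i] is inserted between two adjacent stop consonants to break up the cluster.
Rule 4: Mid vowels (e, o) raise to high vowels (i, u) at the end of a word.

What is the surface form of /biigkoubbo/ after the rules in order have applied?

Rule 1 (regressive voicing assimilation): /g/ precedes the voiceless obstruent /k/, so it devoices to [k] by assimilation. /biigkoubbo/ → biikkoubbo.
Rule 2 (degemination): /kk/ is a geminate; the first /k/ deletes. /bb/ is a geminate; the first /b/ deletes. /biikkoubbo/ → biikoubo.
Rule 3 (stop-cluster i-epenthesis): no segment meets the environment; /biikoubo/ is unchanged.
Rule 4 (final vowel raising): /o/ is a mid vowel in word-final position, so it raises to [u]. /biikoubo/ → biikoubu.

biikoubu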